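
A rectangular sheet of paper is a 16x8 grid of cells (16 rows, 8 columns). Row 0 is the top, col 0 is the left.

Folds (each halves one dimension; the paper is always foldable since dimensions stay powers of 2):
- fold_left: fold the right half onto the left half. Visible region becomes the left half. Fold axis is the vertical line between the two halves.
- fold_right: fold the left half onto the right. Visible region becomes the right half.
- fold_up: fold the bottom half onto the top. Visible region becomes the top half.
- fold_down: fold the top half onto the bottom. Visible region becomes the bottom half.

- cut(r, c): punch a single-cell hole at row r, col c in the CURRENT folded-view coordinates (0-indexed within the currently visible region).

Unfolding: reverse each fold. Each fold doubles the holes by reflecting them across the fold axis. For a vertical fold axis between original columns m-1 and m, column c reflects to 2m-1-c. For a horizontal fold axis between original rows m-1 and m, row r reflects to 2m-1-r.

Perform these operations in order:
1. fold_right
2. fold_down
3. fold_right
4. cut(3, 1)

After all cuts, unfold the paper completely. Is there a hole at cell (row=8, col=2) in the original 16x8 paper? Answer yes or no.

Answer: no

Derivation:
Op 1 fold_right: fold axis v@4; visible region now rows[0,16) x cols[4,8) = 16x4
Op 2 fold_down: fold axis h@8; visible region now rows[8,16) x cols[4,8) = 8x4
Op 3 fold_right: fold axis v@6; visible region now rows[8,16) x cols[6,8) = 8x2
Op 4 cut(3, 1): punch at orig (11,7); cuts so far [(11, 7)]; region rows[8,16) x cols[6,8) = 8x2
Unfold 1 (reflect across v@6): 2 holes -> [(11, 4), (11, 7)]
Unfold 2 (reflect across h@8): 4 holes -> [(4, 4), (4, 7), (11, 4), (11, 7)]
Unfold 3 (reflect across v@4): 8 holes -> [(4, 0), (4, 3), (4, 4), (4, 7), (11, 0), (11, 3), (11, 4), (11, 7)]
Holes: [(4, 0), (4, 3), (4, 4), (4, 7), (11, 0), (11, 3), (11, 4), (11, 7)]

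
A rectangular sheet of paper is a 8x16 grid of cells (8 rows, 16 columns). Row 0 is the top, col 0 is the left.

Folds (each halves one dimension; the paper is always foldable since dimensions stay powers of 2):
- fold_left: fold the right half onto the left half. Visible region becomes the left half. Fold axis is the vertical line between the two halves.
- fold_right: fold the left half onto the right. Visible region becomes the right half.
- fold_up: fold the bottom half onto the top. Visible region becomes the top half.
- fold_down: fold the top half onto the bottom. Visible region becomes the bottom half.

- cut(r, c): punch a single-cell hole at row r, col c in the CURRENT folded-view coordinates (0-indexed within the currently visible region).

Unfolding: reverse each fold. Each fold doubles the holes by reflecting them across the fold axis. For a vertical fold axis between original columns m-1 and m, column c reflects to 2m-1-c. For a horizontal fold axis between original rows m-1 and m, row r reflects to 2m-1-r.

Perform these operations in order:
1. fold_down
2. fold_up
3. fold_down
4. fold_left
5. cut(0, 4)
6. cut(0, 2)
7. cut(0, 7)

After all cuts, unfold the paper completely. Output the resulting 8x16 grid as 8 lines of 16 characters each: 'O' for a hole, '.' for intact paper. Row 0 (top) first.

Op 1 fold_down: fold axis h@4; visible region now rows[4,8) x cols[0,16) = 4x16
Op 2 fold_up: fold axis h@6; visible region now rows[4,6) x cols[0,16) = 2x16
Op 3 fold_down: fold axis h@5; visible region now rows[5,6) x cols[0,16) = 1x16
Op 4 fold_left: fold axis v@8; visible region now rows[5,6) x cols[0,8) = 1x8
Op 5 cut(0, 4): punch at orig (5,4); cuts so far [(5, 4)]; region rows[5,6) x cols[0,8) = 1x8
Op 6 cut(0, 2): punch at orig (5,2); cuts so far [(5, 2), (5, 4)]; region rows[5,6) x cols[0,8) = 1x8
Op 7 cut(0, 7): punch at orig (5,7); cuts so far [(5, 2), (5, 4), (5, 7)]; region rows[5,6) x cols[0,8) = 1x8
Unfold 1 (reflect across v@8): 6 holes -> [(5, 2), (5, 4), (5, 7), (5, 8), (5, 11), (5, 13)]
Unfold 2 (reflect across h@5): 12 holes -> [(4, 2), (4, 4), (4, 7), (4, 8), (4, 11), (4, 13), (5, 2), (5, 4), (5, 7), (5, 8), (5, 11), (5, 13)]
Unfold 3 (reflect across h@6): 24 holes -> [(4, 2), (4, 4), (4, 7), (4, 8), (4, 11), (4, 13), (5, 2), (5, 4), (5, 7), (5, 8), (5, 11), (5, 13), (6, 2), (6, 4), (6, 7), (6, 8), (6, 11), (6, 13), (7, 2), (7, 4), (7, 7), (7, 8), (7, 11), (7, 13)]
Unfold 4 (reflect across h@4): 48 holes -> [(0, 2), (0, 4), (0, 7), (0, 8), (0, 11), (0, 13), (1, 2), (1, 4), (1, 7), (1, 8), (1, 11), (1, 13), (2, 2), (2, 4), (2, 7), (2, 8), (2, 11), (2, 13), (3, 2), (3, 4), (3, 7), (3, 8), (3, 11), (3, 13), (4, 2), (4, 4), (4, 7), (4, 8), (4, 11), (4, 13), (5, 2), (5, 4), (5, 7), (5, 8), (5, 11), (5, 13), (6, 2), (6, 4), (6, 7), (6, 8), (6, 11), (6, 13), (7, 2), (7, 4), (7, 7), (7, 8), (7, 11), (7, 13)]

Answer: ..O.O..OO..O.O..
..O.O..OO..O.O..
..O.O..OO..O.O..
..O.O..OO..O.O..
..O.O..OO..O.O..
..O.O..OO..O.O..
..O.O..OO..O.O..
..O.O..OO..O.O..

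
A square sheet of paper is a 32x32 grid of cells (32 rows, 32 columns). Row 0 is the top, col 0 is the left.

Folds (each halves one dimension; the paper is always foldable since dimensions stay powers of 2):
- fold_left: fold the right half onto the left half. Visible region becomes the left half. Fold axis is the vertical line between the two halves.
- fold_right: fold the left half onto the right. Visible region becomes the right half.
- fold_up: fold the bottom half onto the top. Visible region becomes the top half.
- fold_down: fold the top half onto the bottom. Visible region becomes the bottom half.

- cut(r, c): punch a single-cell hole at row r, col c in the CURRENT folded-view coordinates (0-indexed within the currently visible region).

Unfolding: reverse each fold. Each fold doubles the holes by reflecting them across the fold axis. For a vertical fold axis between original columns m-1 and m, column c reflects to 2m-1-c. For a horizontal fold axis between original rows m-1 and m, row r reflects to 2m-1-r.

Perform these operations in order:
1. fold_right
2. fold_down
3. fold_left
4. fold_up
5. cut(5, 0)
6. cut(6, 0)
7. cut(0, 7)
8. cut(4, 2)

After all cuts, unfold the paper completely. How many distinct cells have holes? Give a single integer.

Answer: 64

Derivation:
Op 1 fold_right: fold axis v@16; visible region now rows[0,32) x cols[16,32) = 32x16
Op 2 fold_down: fold axis h@16; visible region now rows[16,32) x cols[16,32) = 16x16
Op 3 fold_left: fold axis v@24; visible region now rows[16,32) x cols[16,24) = 16x8
Op 4 fold_up: fold axis h@24; visible region now rows[16,24) x cols[16,24) = 8x8
Op 5 cut(5, 0): punch at orig (21,16); cuts so far [(21, 16)]; region rows[16,24) x cols[16,24) = 8x8
Op 6 cut(6, 0): punch at orig (22,16); cuts so far [(21, 16), (22, 16)]; region rows[16,24) x cols[16,24) = 8x8
Op 7 cut(0, 7): punch at orig (16,23); cuts so far [(16, 23), (21, 16), (22, 16)]; region rows[16,24) x cols[16,24) = 8x8
Op 8 cut(4, 2): punch at orig (20,18); cuts so far [(16, 23), (20, 18), (21, 16), (22, 16)]; region rows[16,24) x cols[16,24) = 8x8
Unfold 1 (reflect across h@24): 8 holes -> [(16, 23), (20, 18), (21, 16), (22, 16), (25, 16), (26, 16), (27, 18), (31, 23)]
Unfold 2 (reflect across v@24): 16 holes -> [(16, 23), (16, 24), (20, 18), (20, 29), (21, 16), (21, 31), (22, 16), (22, 31), (25, 16), (25, 31), (26, 16), (26, 31), (27, 18), (27, 29), (31, 23), (31, 24)]
Unfold 3 (reflect across h@16): 32 holes -> [(0, 23), (0, 24), (4, 18), (4, 29), (5, 16), (5, 31), (6, 16), (6, 31), (9, 16), (9, 31), (10, 16), (10, 31), (11, 18), (11, 29), (15, 23), (15, 24), (16, 23), (16, 24), (20, 18), (20, 29), (21, 16), (21, 31), (22, 16), (22, 31), (25, 16), (25, 31), (26, 16), (26, 31), (27, 18), (27, 29), (31, 23), (31, 24)]
Unfold 4 (reflect across v@16): 64 holes -> [(0, 7), (0, 8), (0, 23), (0, 24), (4, 2), (4, 13), (4, 18), (4, 29), (5, 0), (5, 15), (5, 16), (5, 31), (6, 0), (6, 15), (6, 16), (6, 31), (9, 0), (9, 15), (9, 16), (9, 31), (10, 0), (10, 15), (10, 16), (10, 31), (11, 2), (11, 13), (11, 18), (11, 29), (15, 7), (15, 8), (15, 23), (15, 24), (16, 7), (16, 8), (16, 23), (16, 24), (20, 2), (20, 13), (20, 18), (20, 29), (21, 0), (21, 15), (21, 16), (21, 31), (22, 0), (22, 15), (22, 16), (22, 31), (25, 0), (25, 15), (25, 16), (25, 31), (26, 0), (26, 15), (26, 16), (26, 31), (27, 2), (27, 13), (27, 18), (27, 29), (31, 7), (31, 8), (31, 23), (31, 24)]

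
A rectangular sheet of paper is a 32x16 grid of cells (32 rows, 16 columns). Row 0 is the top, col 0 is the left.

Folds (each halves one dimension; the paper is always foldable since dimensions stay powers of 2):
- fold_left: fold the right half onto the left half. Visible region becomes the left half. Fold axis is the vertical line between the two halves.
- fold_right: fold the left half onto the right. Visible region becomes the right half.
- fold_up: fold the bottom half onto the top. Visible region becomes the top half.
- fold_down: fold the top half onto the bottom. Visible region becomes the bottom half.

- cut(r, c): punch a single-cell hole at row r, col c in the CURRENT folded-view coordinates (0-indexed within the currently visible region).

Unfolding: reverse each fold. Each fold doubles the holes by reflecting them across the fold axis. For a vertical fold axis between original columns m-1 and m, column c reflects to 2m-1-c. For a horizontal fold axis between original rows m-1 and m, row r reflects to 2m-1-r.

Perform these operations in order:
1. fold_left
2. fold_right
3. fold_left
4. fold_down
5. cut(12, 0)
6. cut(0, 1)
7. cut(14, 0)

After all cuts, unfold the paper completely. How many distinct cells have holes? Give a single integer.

Op 1 fold_left: fold axis v@8; visible region now rows[0,32) x cols[0,8) = 32x8
Op 2 fold_right: fold axis v@4; visible region now rows[0,32) x cols[4,8) = 32x4
Op 3 fold_left: fold axis v@6; visible region now rows[0,32) x cols[4,6) = 32x2
Op 4 fold_down: fold axis h@16; visible region now rows[16,32) x cols[4,6) = 16x2
Op 5 cut(12, 0): punch at orig (28,4); cuts so far [(28, 4)]; region rows[16,32) x cols[4,6) = 16x2
Op 6 cut(0, 1): punch at orig (16,5); cuts so far [(16, 5), (28, 4)]; region rows[16,32) x cols[4,6) = 16x2
Op 7 cut(14, 0): punch at orig (30,4); cuts so far [(16, 5), (28, 4), (30, 4)]; region rows[16,32) x cols[4,6) = 16x2
Unfold 1 (reflect across h@16): 6 holes -> [(1, 4), (3, 4), (15, 5), (16, 5), (28, 4), (30, 4)]
Unfold 2 (reflect across v@6): 12 holes -> [(1, 4), (1, 7), (3, 4), (3, 7), (15, 5), (15, 6), (16, 5), (16, 6), (28, 4), (28, 7), (30, 4), (30, 7)]
Unfold 3 (reflect across v@4): 24 holes -> [(1, 0), (1, 3), (1, 4), (1, 7), (3, 0), (3, 3), (3, 4), (3, 7), (15, 1), (15, 2), (15, 5), (15, 6), (16, 1), (16, 2), (16, 5), (16, 6), (28, 0), (28, 3), (28, 4), (28, 7), (30, 0), (30, 3), (30, 4), (30, 7)]
Unfold 4 (reflect across v@8): 48 holes -> [(1, 0), (1, 3), (1, 4), (1, 7), (1, 8), (1, 11), (1, 12), (1, 15), (3, 0), (3, 3), (3, 4), (3, 7), (3, 8), (3, 11), (3, 12), (3, 15), (15, 1), (15, 2), (15, 5), (15, 6), (15, 9), (15, 10), (15, 13), (15, 14), (16, 1), (16, 2), (16, 5), (16, 6), (16, 9), (16, 10), (16, 13), (16, 14), (28, 0), (28, 3), (28, 4), (28, 7), (28, 8), (28, 11), (28, 12), (28, 15), (30, 0), (30, 3), (30, 4), (30, 7), (30, 8), (30, 11), (30, 12), (30, 15)]

Answer: 48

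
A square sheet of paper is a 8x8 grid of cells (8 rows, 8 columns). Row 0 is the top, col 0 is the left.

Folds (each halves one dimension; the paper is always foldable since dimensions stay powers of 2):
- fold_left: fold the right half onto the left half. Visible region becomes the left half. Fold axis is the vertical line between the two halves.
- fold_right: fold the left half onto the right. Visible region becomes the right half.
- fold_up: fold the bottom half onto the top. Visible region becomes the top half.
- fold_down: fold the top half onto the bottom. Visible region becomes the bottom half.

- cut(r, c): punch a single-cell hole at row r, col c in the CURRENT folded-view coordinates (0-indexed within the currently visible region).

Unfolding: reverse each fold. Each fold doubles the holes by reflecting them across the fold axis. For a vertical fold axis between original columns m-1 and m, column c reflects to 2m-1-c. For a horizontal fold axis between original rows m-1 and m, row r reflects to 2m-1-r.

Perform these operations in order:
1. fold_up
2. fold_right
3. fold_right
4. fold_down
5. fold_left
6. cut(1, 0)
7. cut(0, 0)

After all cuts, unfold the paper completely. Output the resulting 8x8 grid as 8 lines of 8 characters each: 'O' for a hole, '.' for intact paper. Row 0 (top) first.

Answer: OOOOOOOO
OOOOOOOO
OOOOOOOO
OOOOOOOO
OOOOOOOO
OOOOOOOO
OOOOOOOO
OOOOOOOO

Derivation:
Op 1 fold_up: fold axis h@4; visible region now rows[0,4) x cols[0,8) = 4x8
Op 2 fold_right: fold axis v@4; visible region now rows[0,4) x cols[4,8) = 4x4
Op 3 fold_right: fold axis v@6; visible region now rows[0,4) x cols[6,8) = 4x2
Op 4 fold_down: fold axis h@2; visible region now rows[2,4) x cols[6,8) = 2x2
Op 5 fold_left: fold axis v@7; visible region now rows[2,4) x cols[6,7) = 2x1
Op 6 cut(1, 0): punch at orig (3,6); cuts so far [(3, 6)]; region rows[2,4) x cols[6,7) = 2x1
Op 7 cut(0, 0): punch at orig (2,6); cuts so far [(2, 6), (3, 6)]; region rows[2,4) x cols[6,7) = 2x1
Unfold 1 (reflect across v@7): 4 holes -> [(2, 6), (2, 7), (3, 6), (3, 7)]
Unfold 2 (reflect across h@2): 8 holes -> [(0, 6), (0, 7), (1, 6), (1, 7), (2, 6), (2, 7), (3, 6), (3, 7)]
Unfold 3 (reflect across v@6): 16 holes -> [(0, 4), (0, 5), (0, 6), (0, 7), (1, 4), (1, 5), (1, 6), (1, 7), (2, 4), (2, 5), (2, 6), (2, 7), (3, 4), (3, 5), (3, 6), (3, 7)]
Unfold 4 (reflect across v@4): 32 holes -> [(0, 0), (0, 1), (0, 2), (0, 3), (0, 4), (0, 5), (0, 6), (0, 7), (1, 0), (1, 1), (1, 2), (1, 3), (1, 4), (1, 5), (1, 6), (1, 7), (2, 0), (2, 1), (2, 2), (2, 3), (2, 4), (2, 5), (2, 6), (2, 7), (3, 0), (3, 1), (3, 2), (3, 3), (3, 4), (3, 5), (3, 6), (3, 7)]
Unfold 5 (reflect across h@4): 64 holes -> [(0, 0), (0, 1), (0, 2), (0, 3), (0, 4), (0, 5), (0, 6), (0, 7), (1, 0), (1, 1), (1, 2), (1, 3), (1, 4), (1, 5), (1, 6), (1, 7), (2, 0), (2, 1), (2, 2), (2, 3), (2, 4), (2, 5), (2, 6), (2, 7), (3, 0), (3, 1), (3, 2), (3, 3), (3, 4), (3, 5), (3, 6), (3, 7), (4, 0), (4, 1), (4, 2), (4, 3), (4, 4), (4, 5), (4, 6), (4, 7), (5, 0), (5, 1), (5, 2), (5, 3), (5, 4), (5, 5), (5, 6), (5, 7), (6, 0), (6, 1), (6, 2), (6, 3), (6, 4), (6, 5), (6, 6), (6, 7), (7, 0), (7, 1), (7, 2), (7, 3), (7, 4), (7, 5), (7, 6), (7, 7)]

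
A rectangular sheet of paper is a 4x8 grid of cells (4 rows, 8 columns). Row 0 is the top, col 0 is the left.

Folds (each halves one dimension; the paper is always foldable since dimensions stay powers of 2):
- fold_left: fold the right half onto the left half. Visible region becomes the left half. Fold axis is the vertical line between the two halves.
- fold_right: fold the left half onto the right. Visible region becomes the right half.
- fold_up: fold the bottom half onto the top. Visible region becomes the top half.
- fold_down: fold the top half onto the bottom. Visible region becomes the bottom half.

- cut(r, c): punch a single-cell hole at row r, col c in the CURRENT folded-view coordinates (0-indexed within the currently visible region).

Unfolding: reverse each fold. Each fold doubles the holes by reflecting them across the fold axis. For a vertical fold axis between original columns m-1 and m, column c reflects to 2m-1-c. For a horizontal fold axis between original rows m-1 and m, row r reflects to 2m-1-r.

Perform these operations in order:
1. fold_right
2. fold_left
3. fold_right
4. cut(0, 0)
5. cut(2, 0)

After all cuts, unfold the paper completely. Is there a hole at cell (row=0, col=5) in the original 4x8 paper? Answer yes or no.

Answer: yes

Derivation:
Op 1 fold_right: fold axis v@4; visible region now rows[0,4) x cols[4,8) = 4x4
Op 2 fold_left: fold axis v@6; visible region now rows[0,4) x cols[4,6) = 4x2
Op 3 fold_right: fold axis v@5; visible region now rows[0,4) x cols[5,6) = 4x1
Op 4 cut(0, 0): punch at orig (0,5); cuts so far [(0, 5)]; region rows[0,4) x cols[5,6) = 4x1
Op 5 cut(2, 0): punch at orig (2,5); cuts so far [(0, 5), (2, 5)]; region rows[0,4) x cols[5,6) = 4x1
Unfold 1 (reflect across v@5): 4 holes -> [(0, 4), (0, 5), (2, 4), (2, 5)]
Unfold 2 (reflect across v@6): 8 holes -> [(0, 4), (0, 5), (0, 6), (0, 7), (2, 4), (2, 5), (2, 6), (2, 7)]
Unfold 3 (reflect across v@4): 16 holes -> [(0, 0), (0, 1), (0, 2), (0, 3), (0, 4), (0, 5), (0, 6), (0, 7), (2, 0), (2, 1), (2, 2), (2, 3), (2, 4), (2, 5), (2, 6), (2, 7)]
Holes: [(0, 0), (0, 1), (0, 2), (0, 3), (0, 4), (0, 5), (0, 6), (0, 7), (2, 0), (2, 1), (2, 2), (2, 3), (2, 4), (2, 5), (2, 6), (2, 7)]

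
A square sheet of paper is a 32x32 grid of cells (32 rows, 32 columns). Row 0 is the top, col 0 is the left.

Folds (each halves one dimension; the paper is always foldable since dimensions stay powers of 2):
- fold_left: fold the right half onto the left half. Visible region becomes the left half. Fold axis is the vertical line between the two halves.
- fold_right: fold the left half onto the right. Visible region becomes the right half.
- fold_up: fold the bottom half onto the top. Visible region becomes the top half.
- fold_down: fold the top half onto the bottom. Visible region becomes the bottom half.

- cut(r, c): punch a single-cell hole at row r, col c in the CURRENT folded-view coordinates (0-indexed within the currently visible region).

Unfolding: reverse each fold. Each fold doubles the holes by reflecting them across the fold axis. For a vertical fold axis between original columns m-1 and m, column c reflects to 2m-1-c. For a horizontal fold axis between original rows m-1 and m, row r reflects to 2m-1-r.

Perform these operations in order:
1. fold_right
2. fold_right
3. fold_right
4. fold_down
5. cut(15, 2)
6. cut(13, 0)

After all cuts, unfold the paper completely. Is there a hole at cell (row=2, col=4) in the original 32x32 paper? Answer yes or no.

Op 1 fold_right: fold axis v@16; visible region now rows[0,32) x cols[16,32) = 32x16
Op 2 fold_right: fold axis v@24; visible region now rows[0,32) x cols[24,32) = 32x8
Op 3 fold_right: fold axis v@28; visible region now rows[0,32) x cols[28,32) = 32x4
Op 4 fold_down: fold axis h@16; visible region now rows[16,32) x cols[28,32) = 16x4
Op 5 cut(15, 2): punch at orig (31,30); cuts so far [(31, 30)]; region rows[16,32) x cols[28,32) = 16x4
Op 6 cut(13, 0): punch at orig (29,28); cuts so far [(29, 28), (31, 30)]; region rows[16,32) x cols[28,32) = 16x4
Unfold 1 (reflect across h@16): 4 holes -> [(0, 30), (2, 28), (29, 28), (31, 30)]
Unfold 2 (reflect across v@28): 8 holes -> [(0, 25), (0, 30), (2, 27), (2, 28), (29, 27), (29, 28), (31, 25), (31, 30)]
Unfold 3 (reflect across v@24): 16 holes -> [(0, 17), (0, 22), (0, 25), (0, 30), (2, 19), (2, 20), (2, 27), (2, 28), (29, 19), (29, 20), (29, 27), (29, 28), (31, 17), (31, 22), (31, 25), (31, 30)]
Unfold 4 (reflect across v@16): 32 holes -> [(0, 1), (0, 6), (0, 9), (0, 14), (0, 17), (0, 22), (0, 25), (0, 30), (2, 3), (2, 4), (2, 11), (2, 12), (2, 19), (2, 20), (2, 27), (2, 28), (29, 3), (29, 4), (29, 11), (29, 12), (29, 19), (29, 20), (29, 27), (29, 28), (31, 1), (31, 6), (31, 9), (31, 14), (31, 17), (31, 22), (31, 25), (31, 30)]
Holes: [(0, 1), (0, 6), (0, 9), (0, 14), (0, 17), (0, 22), (0, 25), (0, 30), (2, 3), (2, 4), (2, 11), (2, 12), (2, 19), (2, 20), (2, 27), (2, 28), (29, 3), (29, 4), (29, 11), (29, 12), (29, 19), (29, 20), (29, 27), (29, 28), (31, 1), (31, 6), (31, 9), (31, 14), (31, 17), (31, 22), (31, 25), (31, 30)]

Answer: yes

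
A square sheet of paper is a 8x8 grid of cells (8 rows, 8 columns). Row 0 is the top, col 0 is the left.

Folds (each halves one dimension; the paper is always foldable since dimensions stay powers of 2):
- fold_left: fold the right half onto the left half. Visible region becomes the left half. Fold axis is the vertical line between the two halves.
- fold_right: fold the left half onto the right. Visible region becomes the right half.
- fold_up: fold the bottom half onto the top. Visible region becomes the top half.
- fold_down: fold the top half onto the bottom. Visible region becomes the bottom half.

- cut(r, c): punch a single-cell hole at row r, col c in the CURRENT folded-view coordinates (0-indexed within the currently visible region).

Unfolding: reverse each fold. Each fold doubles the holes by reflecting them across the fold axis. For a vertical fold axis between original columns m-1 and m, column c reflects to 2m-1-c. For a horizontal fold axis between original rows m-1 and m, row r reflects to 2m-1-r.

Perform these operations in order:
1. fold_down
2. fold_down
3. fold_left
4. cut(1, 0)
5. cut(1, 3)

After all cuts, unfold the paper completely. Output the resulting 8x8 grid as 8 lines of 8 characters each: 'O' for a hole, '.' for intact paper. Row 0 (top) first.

Answer: O..OO..O
........
........
O..OO..O
O..OO..O
........
........
O..OO..O

Derivation:
Op 1 fold_down: fold axis h@4; visible region now rows[4,8) x cols[0,8) = 4x8
Op 2 fold_down: fold axis h@6; visible region now rows[6,8) x cols[0,8) = 2x8
Op 3 fold_left: fold axis v@4; visible region now rows[6,8) x cols[0,4) = 2x4
Op 4 cut(1, 0): punch at orig (7,0); cuts so far [(7, 0)]; region rows[6,8) x cols[0,4) = 2x4
Op 5 cut(1, 3): punch at orig (7,3); cuts so far [(7, 0), (7, 3)]; region rows[6,8) x cols[0,4) = 2x4
Unfold 1 (reflect across v@4): 4 holes -> [(7, 0), (7, 3), (7, 4), (7, 7)]
Unfold 2 (reflect across h@6): 8 holes -> [(4, 0), (4, 3), (4, 4), (4, 7), (7, 0), (7, 3), (7, 4), (7, 7)]
Unfold 3 (reflect across h@4): 16 holes -> [(0, 0), (0, 3), (0, 4), (0, 7), (3, 0), (3, 3), (3, 4), (3, 7), (4, 0), (4, 3), (4, 4), (4, 7), (7, 0), (7, 3), (7, 4), (7, 7)]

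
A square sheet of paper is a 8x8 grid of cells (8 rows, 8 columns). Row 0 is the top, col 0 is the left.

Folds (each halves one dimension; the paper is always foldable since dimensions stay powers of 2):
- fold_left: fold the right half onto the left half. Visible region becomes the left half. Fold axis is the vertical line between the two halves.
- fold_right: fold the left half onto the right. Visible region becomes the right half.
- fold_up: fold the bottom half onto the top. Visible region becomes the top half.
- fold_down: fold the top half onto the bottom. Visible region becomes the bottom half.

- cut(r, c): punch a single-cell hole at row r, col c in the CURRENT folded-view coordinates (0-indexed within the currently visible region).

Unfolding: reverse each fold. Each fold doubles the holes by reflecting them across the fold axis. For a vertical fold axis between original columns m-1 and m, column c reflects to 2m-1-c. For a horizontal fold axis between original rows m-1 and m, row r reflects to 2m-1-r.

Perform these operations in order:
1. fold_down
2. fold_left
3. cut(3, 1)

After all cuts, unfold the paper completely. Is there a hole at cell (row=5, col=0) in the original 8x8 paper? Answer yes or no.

Op 1 fold_down: fold axis h@4; visible region now rows[4,8) x cols[0,8) = 4x8
Op 2 fold_left: fold axis v@4; visible region now rows[4,8) x cols[0,4) = 4x4
Op 3 cut(3, 1): punch at orig (7,1); cuts so far [(7, 1)]; region rows[4,8) x cols[0,4) = 4x4
Unfold 1 (reflect across v@4): 2 holes -> [(7, 1), (7, 6)]
Unfold 2 (reflect across h@4): 4 holes -> [(0, 1), (0, 6), (7, 1), (7, 6)]
Holes: [(0, 1), (0, 6), (7, 1), (7, 6)]

Answer: no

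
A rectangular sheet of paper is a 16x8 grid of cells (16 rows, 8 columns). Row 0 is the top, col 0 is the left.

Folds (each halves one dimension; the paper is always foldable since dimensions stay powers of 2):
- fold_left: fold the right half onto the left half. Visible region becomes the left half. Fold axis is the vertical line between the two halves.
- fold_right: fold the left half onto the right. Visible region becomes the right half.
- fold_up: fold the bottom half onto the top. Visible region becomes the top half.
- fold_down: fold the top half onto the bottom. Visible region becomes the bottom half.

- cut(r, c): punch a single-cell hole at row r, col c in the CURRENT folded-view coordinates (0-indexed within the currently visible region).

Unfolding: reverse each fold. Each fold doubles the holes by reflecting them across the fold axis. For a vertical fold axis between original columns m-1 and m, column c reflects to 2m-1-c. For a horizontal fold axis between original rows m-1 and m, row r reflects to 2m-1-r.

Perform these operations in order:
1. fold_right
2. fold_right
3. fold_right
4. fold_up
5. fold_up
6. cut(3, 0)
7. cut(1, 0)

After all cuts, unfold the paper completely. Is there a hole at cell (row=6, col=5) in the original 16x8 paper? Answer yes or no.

Op 1 fold_right: fold axis v@4; visible region now rows[0,16) x cols[4,8) = 16x4
Op 2 fold_right: fold axis v@6; visible region now rows[0,16) x cols[6,8) = 16x2
Op 3 fold_right: fold axis v@7; visible region now rows[0,16) x cols[7,8) = 16x1
Op 4 fold_up: fold axis h@8; visible region now rows[0,8) x cols[7,8) = 8x1
Op 5 fold_up: fold axis h@4; visible region now rows[0,4) x cols[7,8) = 4x1
Op 6 cut(3, 0): punch at orig (3,7); cuts so far [(3, 7)]; region rows[0,4) x cols[7,8) = 4x1
Op 7 cut(1, 0): punch at orig (1,7); cuts so far [(1, 7), (3, 7)]; region rows[0,4) x cols[7,8) = 4x1
Unfold 1 (reflect across h@4): 4 holes -> [(1, 7), (3, 7), (4, 7), (6, 7)]
Unfold 2 (reflect across h@8): 8 holes -> [(1, 7), (3, 7), (4, 7), (6, 7), (9, 7), (11, 7), (12, 7), (14, 7)]
Unfold 3 (reflect across v@7): 16 holes -> [(1, 6), (1, 7), (3, 6), (3, 7), (4, 6), (4, 7), (6, 6), (6, 7), (9, 6), (9, 7), (11, 6), (11, 7), (12, 6), (12, 7), (14, 6), (14, 7)]
Unfold 4 (reflect across v@6): 32 holes -> [(1, 4), (1, 5), (1, 6), (1, 7), (3, 4), (3, 5), (3, 6), (3, 7), (4, 4), (4, 5), (4, 6), (4, 7), (6, 4), (6, 5), (6, 6), (6, 7), (9, 4), (9, 5), (9, 6), (9, 7), (11, 4), (11, 5), (11, 6), (11, 7), (12, 4), (12, 5), (12, 6), (12, 7), (14, 4), (14, 5), (14, 6), (14, 7)]
Unfold 5 (reflect across v@4): 64 holes -> [(1, 0), (1, 1), (1, 2), (1, 3), (1, 4), (1, 5), (1, 6), (1, 7), (3, 0), (3, 1), (3, 2), (3, 3), (3, 4), (3, 5), (3, 6), (3, 7), (4, 0), (4, 1), (4, 2), (4, 3), (4, 4), (4, 5), (4, 6), (4, 7), (6, 0), (6, 1), (6, 2), (6, 3), (6, 4), (6, 5), (6, 6), (6, 7), (9, 0), (9, 1), (9, 2), (9, 3), (9, 4), (9, 5), (9, 6), (9, 7), (11, 0), (11, 1), (11, 2), (11, 3), (11, 4), (11, 5), (11, 6), (11, 7), (12, 0), (12, 1), (12, 2), (12, 3), (12, 4), (12, 5), (12, 6), (12, 7), (14, 0), (14, 1), (14, 2), (14, 3), (14, 4), (14, 5), (14, 6), (14, 7)]
Holes: [(1, 0), (1, 1), (1, 2), (1, 3), (1, 4), (1, 5), (1, 6), (1, 7), (3, 0), (3, 1), (3, 2), (3, 3), (3, 4), (3, 5), (3, 6), (3, 7), (4, 0), (4, 1), (4, 2), (4, 3), (4, 4), (4, 5), (4, 6), (4, 7), (6, 0), (6, 1), (6, 2), (6, 3), (6, 4), (6, 5), (6, 6), (6, 7), (9, 0), (9, 1), (9, 2), (9, 3), (9, 4), (9, 5), (9, 6), (9, 7), (11, 0), (11, 1), (11, 2), (11, 3), (11, 4), (11, 5), (11, 6), (11, 7), (12, 0), (12, 1), (12, 2), (12, 3), (12, 4), (12, 5), (12, 6), (12, 7), (14, 0), (14, 1), (14, 2), (14, 3), (14, 4), (14, 5), (14, 6), (14, 7)]

Answer: yes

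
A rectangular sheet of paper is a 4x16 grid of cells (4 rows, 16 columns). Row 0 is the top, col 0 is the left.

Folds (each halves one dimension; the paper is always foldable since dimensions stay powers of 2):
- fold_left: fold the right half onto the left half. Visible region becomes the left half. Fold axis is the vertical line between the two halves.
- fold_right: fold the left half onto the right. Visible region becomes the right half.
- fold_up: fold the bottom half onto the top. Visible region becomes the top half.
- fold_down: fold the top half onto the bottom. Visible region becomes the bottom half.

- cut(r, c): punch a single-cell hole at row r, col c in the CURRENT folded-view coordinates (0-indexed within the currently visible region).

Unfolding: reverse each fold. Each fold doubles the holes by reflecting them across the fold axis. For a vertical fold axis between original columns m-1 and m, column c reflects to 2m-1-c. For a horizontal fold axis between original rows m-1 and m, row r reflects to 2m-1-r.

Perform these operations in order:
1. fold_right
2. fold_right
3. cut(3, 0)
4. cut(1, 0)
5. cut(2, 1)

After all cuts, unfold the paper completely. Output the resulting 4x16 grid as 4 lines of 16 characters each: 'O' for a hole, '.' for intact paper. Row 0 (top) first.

Answer: ................
...OO......OO...
..O..O....O..O..
...OO......OO...

Derivation:
Op 1 fold_right: fold axis v@8; visible region now rows[0,4) x cols[8,16) = 4x8
Op 2 fold_right: fold axis v@12; visible region now rows[0,4) x cols[12,16) = 4x4
Op 3 cut(3, 0): punch at orig (3,12); cuts so far [(3, 12)]; region rows[0,4) x cols[12,16) = 4x4
Op 4 cut(1, 0): punch at orig (1,12); cuts so far [(1, 12), (3, 12)]; region rows[0,4) x cols[12,16) = 4x4
Op 5 cut(2, 1): punch at orig (2,13); cuts so far [(1, 12), (2, 13), (3, 12)]; region rows[0,4) x cols[12,16) = 4x4
Unfold 1 (reflect across v@12): 6 holes -> [(1, 11), (1, 12), (2, 10), (2, 13), (3, 11), (3, 12)]
Unfold 2 (reflect across v@8): 12 holes -> [(1, 3), (1, 4), (1, 11), (1, 12), (2, 2), (2, 5), (2, 10), (2, 13), (3, 3), (3, 4), (3, 11), (3, 12)]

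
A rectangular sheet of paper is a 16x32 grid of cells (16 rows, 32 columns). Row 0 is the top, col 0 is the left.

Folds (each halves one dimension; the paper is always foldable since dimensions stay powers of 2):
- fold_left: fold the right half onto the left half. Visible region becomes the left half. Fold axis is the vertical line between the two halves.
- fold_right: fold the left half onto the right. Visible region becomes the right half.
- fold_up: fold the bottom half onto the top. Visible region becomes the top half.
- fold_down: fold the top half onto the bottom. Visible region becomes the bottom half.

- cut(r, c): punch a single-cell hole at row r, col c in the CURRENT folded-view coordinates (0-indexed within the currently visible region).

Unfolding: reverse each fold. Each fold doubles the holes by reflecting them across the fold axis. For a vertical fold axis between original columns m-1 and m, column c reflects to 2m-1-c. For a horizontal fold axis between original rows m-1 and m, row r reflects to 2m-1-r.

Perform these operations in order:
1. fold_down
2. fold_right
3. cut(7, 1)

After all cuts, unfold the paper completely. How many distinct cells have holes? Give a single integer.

Op 1 fold_down: fold axis h@8; visible region now rows[8,16) x cols[0,32) = 8x32
Op 2 fold_right: fold axis v@16; visible region now rows[8,16) x cols[16,32) = 8x16
Op 3 cut(7, 1): punch at orig (15,17); cuts so far [(15, 17)]; region rows[8,16) x cols[16,32) = 8x16
Unfold 1 (reflect across v@16): 2 holes -> [(15, 14), (15, 17)]
Unfold 2 (reflect across h@8): 4 holes -> [(0, 14), (0, 17), (15, 14), (15, 17)]

Answer: 4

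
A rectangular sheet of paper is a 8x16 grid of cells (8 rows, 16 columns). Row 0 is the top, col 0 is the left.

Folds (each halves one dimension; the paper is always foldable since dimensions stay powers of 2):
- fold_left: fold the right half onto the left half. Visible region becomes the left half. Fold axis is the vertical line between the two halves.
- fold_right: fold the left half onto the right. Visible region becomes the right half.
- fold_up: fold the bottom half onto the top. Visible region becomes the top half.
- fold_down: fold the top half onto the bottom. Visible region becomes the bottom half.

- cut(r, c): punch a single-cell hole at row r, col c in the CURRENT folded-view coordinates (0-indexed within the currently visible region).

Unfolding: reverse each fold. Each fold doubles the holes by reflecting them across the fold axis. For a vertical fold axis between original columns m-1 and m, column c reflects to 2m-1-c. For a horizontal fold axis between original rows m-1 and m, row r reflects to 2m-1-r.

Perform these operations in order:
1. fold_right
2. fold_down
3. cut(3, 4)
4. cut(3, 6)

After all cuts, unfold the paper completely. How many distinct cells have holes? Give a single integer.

Op 1 fold_right: fold axis v@8; visible region now rows[0,8) x cols[8,16) = 8x8
Op 2 fold_down: fold axis h@4; visible region now rows[4,8) x cols[8,16) = 4x8
Op 3 cut(3, 4): punch at orig (7,12); cuts so far [(7, 12)]; region rows[4,8) x cols[8,16) = 4x8
Op 4 cut(3, 6): punch at orig (7,14); cuts so far [(7, 12), (7, 14)]; region rows[4,8) x cols[8,16) = 4x8
Unfold 1 (reflect across h@4): 4 holes -> [(0, 12), (0, 14), (7, 12), (7, 14)]
Unfold 2 (reflect across v@8): 8 holes -> [(0, 1), (0, 3), (0, 12), (0, 14), (7, 1), (7, 3), (7, 12), (7, 14)]

Answer: 8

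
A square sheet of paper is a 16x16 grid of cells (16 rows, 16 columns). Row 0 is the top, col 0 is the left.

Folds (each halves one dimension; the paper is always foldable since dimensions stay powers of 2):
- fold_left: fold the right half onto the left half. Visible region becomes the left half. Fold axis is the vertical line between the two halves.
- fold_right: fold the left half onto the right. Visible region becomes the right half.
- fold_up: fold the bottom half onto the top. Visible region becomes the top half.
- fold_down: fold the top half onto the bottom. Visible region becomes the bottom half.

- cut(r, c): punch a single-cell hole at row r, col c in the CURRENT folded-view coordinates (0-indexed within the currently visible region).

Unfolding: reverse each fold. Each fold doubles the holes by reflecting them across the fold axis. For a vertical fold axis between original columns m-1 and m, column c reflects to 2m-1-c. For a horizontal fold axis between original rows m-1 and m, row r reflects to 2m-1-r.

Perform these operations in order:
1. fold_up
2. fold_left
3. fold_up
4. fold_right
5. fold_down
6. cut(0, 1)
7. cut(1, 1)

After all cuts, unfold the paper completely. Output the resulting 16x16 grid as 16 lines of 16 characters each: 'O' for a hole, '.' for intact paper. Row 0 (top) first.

Answer: ..O..O....O..O..
..O..O....O..O..
..O..O....O..O..
..O..O....O..O..
..O..O....O..O..
..O..O....O..O..
..O..O....O..O..
..O..O....O..O..
..O..O....O..O..
..O..O....O..O..
..O..O....O..O..
..O..O....O..O..
..O..O....O..O..
..O..O....O..O..
..O..O....O..O..
..O..O....O..O..

Derivation:
Op 1 fold_up: fold axis h@8; visible region now rows[0,8) x cols[0,16) = 8x16
Op 2 fold_left: fold axis v@8; visible region now rows[0,8) x cols[0,8) = 8x8
Op 3 fold_up: fold axis h@4; visible region now rows[0,4) x cols[0,8) = 4x8
Op 4 fold_right: fold axis v@4; visible region now rows[0,4) x cols[4,8) = 4x4
Op 5 fold_down: fold axis h@2; visible region now rows[2,4) x cols[4,8) = 2x4
Op 6 cut(0, 1): punch at orig (2,5); cuts so far [(2, 5)]; region rows[2,4) x cols[4,8) = 2x4
Op 7 cut(1, 1): punch at orig (3,5); cuts so far [(2, 5), (3, 5)]; region rows[2,4) x cols[4,8) = 2x4
Unfold 1 (reflect across h@2): 4 holes -> [(0, 5), (1, 5), (2, 5), (3, 5)]
Unfold 2 (reflect across v@4): 8 holes -> [(0, 2), (0, 5), (1, 2), (1, 5), (2, 2), (2, 5), (3, 2), (3, 5)]
Unfold 3 (reflect across h@4): 16 holes -> [(0, 2), (0, 5), (1, 2), (1, 5), (2, 2), (2, 5), (3, 2), (3, 5), (4, 2), (4, 5), (5, 2), (5, 5), (6, 2), (6, 5), (7, 2), (7, 5)]
Unfold 4 (reflect across v@8): 32 holes -> [(0, 2), (0, 5), (0, 10), (0, 13), (1, 2), (1, 5), (1, 10), (1, 13), (2, 2), (2, 5), (2, 10), (2, 13), (3, 2), (3, 5), (3, 10), (3, 13), (4, 2), (4, 5), (4, 10), (4, 13), (5, 2), (5, 5), (5, 10), (5, 13), (6, 2), (6, 5), (6, 10), (6, 13), (7, 2), (7, 5), (7, 10), (7, 13)]
Unfold 5 (reflect across h@8): 64 holes -> [(0, 2), (0, 5), (0, 10), (0, 13), (1, 2), (1, 5), (1, 10), (1, 13), (2, 2), (2, 5), (2, 10), (2, 13), (3, 2), (3, 5), (3, 10), (3, 13), (4, 2), (4, 5), (4, 10), (4, 13), (5, 2), (5, 5), (5, 10), (5, 13), (6, 2), (6, 5), (6, 10), (6, 13), (7, 2), (7, 5), (7, 10), (7, 13), (8, 2), (8, 5), (8, 10), (8, 13), (9, 2), (9, 5), (9, 10), (9, 13), (10, 2), (10, 5), (10, 10), (10, 13), (11, 2), (11, 5), (11, 10), (11, 13), (12, 2), (12, 5), (12, 10), (12, 13), (13, 2), (13, 5), (13, 10), (13, 13), (14, 2), (14, 5), (14, 10), (14, 13), (15, 2), (15, 5), (15, 10), (15, 13)]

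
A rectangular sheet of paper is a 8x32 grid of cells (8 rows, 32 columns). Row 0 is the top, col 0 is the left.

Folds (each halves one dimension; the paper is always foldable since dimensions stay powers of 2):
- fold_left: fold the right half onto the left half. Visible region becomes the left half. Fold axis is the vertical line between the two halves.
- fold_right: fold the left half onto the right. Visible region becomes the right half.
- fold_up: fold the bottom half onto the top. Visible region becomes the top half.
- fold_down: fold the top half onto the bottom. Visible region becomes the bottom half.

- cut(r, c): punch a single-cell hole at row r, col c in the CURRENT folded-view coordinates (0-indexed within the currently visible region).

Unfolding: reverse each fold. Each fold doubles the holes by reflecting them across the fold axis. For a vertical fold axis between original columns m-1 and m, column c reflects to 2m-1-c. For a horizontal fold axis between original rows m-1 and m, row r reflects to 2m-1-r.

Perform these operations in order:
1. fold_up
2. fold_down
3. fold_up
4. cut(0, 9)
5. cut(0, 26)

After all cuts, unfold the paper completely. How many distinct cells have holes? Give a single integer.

Op 1 fold_up: fold axis h@4; visible region now rows[0,4) x cols[0,32) = 4x32
Op 2 fold_down: fold axis h@2; visible region now rows[2,4) x cols[0,32) = 2x32
Op 3 fold_up: fold axis h@3; visible region now rows[2,3) x cols[0,32) = 1x32
Op 4 cut(0, 9): punch at orig (2,9); cuts so far [(2, 9)]; region rows[2,3) x cols[0,32) = 1x32
Op 5 cut(0, 26): punch at orig (2,26); cuts so far [(2, 9), (2, 26)]; region rows[2,3) x cols[0,32) = 1x32
Unfold 1 (reflect across h@3): 4 holes -> [(2, 9), (2, 26), (3, 9), (3, 26)]
Unfold 2 (reflect across h@2): 8 holes -> [(0, 9), (0, 26), (1, 9), (1, 26), (2, 9), (2, 26), (3, 9), (3, 26)]
Unfold 3 (reflect across h@4): 16 holes -> [(0, 9), (0, 26), (1, 9), (1, 26), (2, 9), (2, 26), (3, 9), (3, 26), (4, 9), (4, 26), (5, 9), (5, 26), (6, 9), (6, 26), (7, 9), (7, 26)]

Answer: 16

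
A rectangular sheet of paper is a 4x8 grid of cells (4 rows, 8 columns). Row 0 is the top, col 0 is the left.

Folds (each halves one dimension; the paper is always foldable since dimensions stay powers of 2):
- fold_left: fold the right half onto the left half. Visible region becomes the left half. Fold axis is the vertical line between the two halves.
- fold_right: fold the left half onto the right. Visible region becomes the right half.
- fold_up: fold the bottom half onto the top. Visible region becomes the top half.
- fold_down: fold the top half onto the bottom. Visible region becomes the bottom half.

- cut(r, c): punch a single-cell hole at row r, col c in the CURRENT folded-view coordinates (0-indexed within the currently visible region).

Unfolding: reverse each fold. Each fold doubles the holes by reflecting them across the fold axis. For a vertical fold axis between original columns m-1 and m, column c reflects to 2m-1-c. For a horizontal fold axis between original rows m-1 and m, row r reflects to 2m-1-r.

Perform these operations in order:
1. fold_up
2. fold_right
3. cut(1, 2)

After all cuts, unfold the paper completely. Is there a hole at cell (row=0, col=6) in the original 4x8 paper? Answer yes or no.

Answer: no

Derivation:
Op 1 fold_up: fold axis h@2; visible region now rows[0,2) x cols[0,8) = 2x8
Op 2 fold_right: fold axis v@4; visible region now rows[0,2) x cols[4,8) = 2x4
Op 3 cut(1, 2): punch at orig (1,6); cuts so far [(1, 6)]; region rows[0,2) x cols[4,8) = 2x4
Unfold 1 (reflect across v@4): 2 holes -> [(1, 1), (1, 6)]
Unfold 2 (reflect across h@2): 4 holes -> [(1, 1), (1, 6), (2, 1), (2, 6)]
Holes: [(1, 1), (1, 6), (2, 1), (2, 6)]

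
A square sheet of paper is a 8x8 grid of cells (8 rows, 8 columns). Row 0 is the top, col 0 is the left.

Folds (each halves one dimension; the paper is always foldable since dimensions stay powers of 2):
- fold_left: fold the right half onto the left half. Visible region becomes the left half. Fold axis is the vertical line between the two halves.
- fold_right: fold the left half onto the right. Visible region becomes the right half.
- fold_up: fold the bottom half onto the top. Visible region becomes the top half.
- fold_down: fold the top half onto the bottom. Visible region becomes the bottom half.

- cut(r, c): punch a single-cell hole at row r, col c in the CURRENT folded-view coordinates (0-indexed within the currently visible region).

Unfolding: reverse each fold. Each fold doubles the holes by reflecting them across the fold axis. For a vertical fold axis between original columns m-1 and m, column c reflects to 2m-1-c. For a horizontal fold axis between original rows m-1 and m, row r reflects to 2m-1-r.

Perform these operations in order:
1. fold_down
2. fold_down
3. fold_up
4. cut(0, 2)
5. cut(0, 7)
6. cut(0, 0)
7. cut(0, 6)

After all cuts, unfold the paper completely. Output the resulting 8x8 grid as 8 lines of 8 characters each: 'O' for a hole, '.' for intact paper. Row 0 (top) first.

Answer: O.O...OO
O.O...OO
O.O...OO
O.O...OO
O.O...OO
O.O...OO
O.O...OO
O.O...OO

Derivation:
Op 1 fold_down: fold axis h@4; visible region now rows[4,8) x cols[0,8) = 4x8
Op 2 fold_down: fold axis h@6; visible region now rows[6,8) x cols[0,8) = 2x8
Op 3 fold_up: fold axis h@7; visible region now rows[6,7) x cols[0,8) = 1x8
Op 4 cut(0, 2): punch at orig (6,2); cuts so far [(6, 2)]; region rows[6,7) x cols[0,8) = 1x8
Op 5 cut(0, 7): punch at orig (6,7); cuts so far [(6, 2), (6, 7)]; region rows[6,7) x cols[0,8) = 1x8
Op 6 cut(0, 0): punch at orig (6,0); cuts so far [(6, 0), (6, 2), (6, 7)]; region rows[6,7) x cols[0,8) = 1x8
Op 7 cut(0, 6): punch at orig (6,6); cuts so far [(6, 0), (6, 2), (6, 6), (6, 7)]; region rows[6,7) x cols[0,8) = 1x8
Unfold 1 (reflect across h@7): 8 holes -> [(6, 0), (6, 2), (6, 6), (6, 7), (7, 0), (7, 2), (7, 6), (7, 7)]
Unfold 2 (reflect across h@6): 16 holes -> [(4, 0), (4, 2), (4, 6), (4, 7), (5, 0), (5, 2), (5, 6), (5, 7), (6, 0), (6, 2), (6, 6), (6, 7), (7, 0), (7, 2), (7, 6), (7, 7)]
Unfold 3 (reflect across h@4): 32 holes -> [(0, 0), (0, 2), (0, 6), (0, 7), (1, 0), (1, 2), (1, 6), (1, 7), (2, 0), (2, 2), (2, 6), (2, 7), (3, 0), (3, 2), (3, 6), (3, 7), (4, 0), (4, 2), (4, 6), (4, 7), (5, 0), (5, 2), (5, 6), (5, 7), (6, 0), (6, 2), (6, 6), (6, 7), (7, 0), (7, 2), (7, 6), (7, 7)]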